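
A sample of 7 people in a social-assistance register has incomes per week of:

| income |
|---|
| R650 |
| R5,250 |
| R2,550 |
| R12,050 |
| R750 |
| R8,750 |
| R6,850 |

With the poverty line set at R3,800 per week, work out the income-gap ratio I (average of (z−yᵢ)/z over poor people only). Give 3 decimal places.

0.654

Poor units: R650, R750, R2,550 (q = 3 of N = 7).
Shortfall ratios (z−y)/z: 0.8289, 0.8026, 0.3289; sum = 1.960526.
I averages over the q = 3 poor units only: 1.960526 / 3 = 0.654.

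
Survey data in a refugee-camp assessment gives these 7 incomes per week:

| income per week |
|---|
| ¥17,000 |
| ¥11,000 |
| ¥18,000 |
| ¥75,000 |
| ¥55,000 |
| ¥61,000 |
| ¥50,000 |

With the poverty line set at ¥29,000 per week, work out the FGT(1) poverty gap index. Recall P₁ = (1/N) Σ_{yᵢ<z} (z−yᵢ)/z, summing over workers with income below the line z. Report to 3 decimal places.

0.202

Below z: ¥11,000, ¥17,000, ¥18,000 (q = 3 of N = 7).
Relative gaps: (29000−11000)/29000 = 0.6207; (29000−17000)/29000 = 0.4138; (29000−18000)/29000 = 0.3793.
Sum of shortfalls = 1.413793; P₁ averages over all N: 1.413793 / 7 = 0.202.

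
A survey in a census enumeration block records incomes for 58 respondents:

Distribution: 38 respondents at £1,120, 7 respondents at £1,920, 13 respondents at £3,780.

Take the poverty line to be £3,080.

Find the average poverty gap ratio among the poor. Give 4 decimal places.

0.5960

Incomes under z: 38×£1,120, 7×£1,920 (q = 45 of N = 58).
Shortfall ratios (z−y)/z: 0.6364 (×38), 0.3766 (×7); sum = 26.818182.
I averages over the q = 45 poor units only: 26.818182 / 45 = 0.5960.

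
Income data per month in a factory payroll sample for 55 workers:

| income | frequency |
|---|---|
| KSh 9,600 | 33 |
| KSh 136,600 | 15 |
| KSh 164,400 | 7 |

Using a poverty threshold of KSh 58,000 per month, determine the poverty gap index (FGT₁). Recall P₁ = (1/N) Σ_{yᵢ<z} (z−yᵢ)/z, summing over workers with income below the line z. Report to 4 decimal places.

0.5007

Poor units: 33×KSh 9,600 (q = 33 of N = 55).
Shortfall ratios: (58000−9600)/58000 = 0.8345 (×33).
Σ = 27.537931. Dividing by the full population N = 55 gives P₁ = 0.5007.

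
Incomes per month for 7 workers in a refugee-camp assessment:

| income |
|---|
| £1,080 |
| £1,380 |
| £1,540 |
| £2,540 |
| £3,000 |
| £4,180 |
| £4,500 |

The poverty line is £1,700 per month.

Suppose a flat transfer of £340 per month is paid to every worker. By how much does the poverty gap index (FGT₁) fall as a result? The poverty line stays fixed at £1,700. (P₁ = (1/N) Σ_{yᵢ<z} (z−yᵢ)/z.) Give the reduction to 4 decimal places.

Before: below the line — £1,080, £1,380, £1,540; poverty gap index (FGT₁) = 0.092437.
After the £340 transfer: below the line — £1,420; poverty gap index (FGT₁) = 0.023529.
Reduction = 0.092437 − 0.023529 = 0.0689.

0.0689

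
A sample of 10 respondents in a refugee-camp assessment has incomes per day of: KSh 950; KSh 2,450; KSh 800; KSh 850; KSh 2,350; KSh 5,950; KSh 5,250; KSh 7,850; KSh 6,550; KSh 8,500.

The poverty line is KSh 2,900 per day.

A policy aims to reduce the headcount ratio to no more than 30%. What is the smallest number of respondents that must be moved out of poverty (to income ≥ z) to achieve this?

2

5 of the 10 respondents are poor, so H = 5/10 = 0.500.
A headcount ratio of at most 30% allows at most ⌊0.30 × 10⌋ = 3 poor respondents.
So at least 5 − 3 = 2 must be lifted.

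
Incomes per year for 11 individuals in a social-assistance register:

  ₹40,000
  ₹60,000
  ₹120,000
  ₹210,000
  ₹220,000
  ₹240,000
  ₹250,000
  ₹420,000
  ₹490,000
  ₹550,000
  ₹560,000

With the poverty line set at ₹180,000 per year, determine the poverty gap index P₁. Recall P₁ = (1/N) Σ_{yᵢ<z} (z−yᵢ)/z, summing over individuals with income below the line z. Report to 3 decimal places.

Below the line: ₹40,000, ₹60,000, ₹120,000 (q = 3 of N = 11).
Gap ratios (z−y)/z: (180000−40000)/180000 = 0.7778; (180000−60000)/180000 = 0.6667; (180000−120000)/180000 = 0.3333.
Σ = 1.777778. Dividing by the full population N = 11 gives P₁ = 0.162.

0.162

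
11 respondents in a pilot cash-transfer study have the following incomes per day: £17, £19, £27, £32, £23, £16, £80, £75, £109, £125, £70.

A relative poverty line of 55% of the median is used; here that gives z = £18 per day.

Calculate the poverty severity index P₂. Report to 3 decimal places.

Incomes under z: £16, £17 (q = 2 of N = 11).
Shortfall ratios: (18−16)/18 = 0.1111; (18−17)/18 = 0.0556.
Squared: 0.0123; 0.0031.
Sum = 0.015432; P₂ = 0.015432 / 11 = 0.001.

0.001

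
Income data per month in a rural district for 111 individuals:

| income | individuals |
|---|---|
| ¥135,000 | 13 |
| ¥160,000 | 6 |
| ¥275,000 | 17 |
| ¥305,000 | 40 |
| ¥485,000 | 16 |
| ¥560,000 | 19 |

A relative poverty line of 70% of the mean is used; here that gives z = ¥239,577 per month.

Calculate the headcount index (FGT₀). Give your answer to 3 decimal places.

19 of the 111 individuals have income below ¥239,577.
H = 19/111 = 0.171.

0.171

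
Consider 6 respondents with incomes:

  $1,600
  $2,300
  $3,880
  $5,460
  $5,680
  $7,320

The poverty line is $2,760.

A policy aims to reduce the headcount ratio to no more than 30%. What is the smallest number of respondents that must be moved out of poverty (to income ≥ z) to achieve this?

2 of the 6 respondents are poor, so H = 2/6 = 0.333.
A headcount ratio of at most 30% allows at most ⌊0.30 × 6⌋ = 1 poor respondents.
So at least 2 − 1 = 1 must be lifted.

1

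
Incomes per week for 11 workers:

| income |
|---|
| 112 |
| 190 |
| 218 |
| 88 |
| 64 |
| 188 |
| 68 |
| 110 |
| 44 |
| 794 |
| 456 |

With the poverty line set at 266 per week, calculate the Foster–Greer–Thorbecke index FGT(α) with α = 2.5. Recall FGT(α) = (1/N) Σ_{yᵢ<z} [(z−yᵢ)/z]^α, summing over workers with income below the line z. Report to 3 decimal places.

0.237

Incomes under z: 44, 64, 68, 88, 110, 112, 188, 190, 218 (q = 9 of N = 11).
Shortfall ratios: (266−44)/266 = 0.8346; (266−64)/266 = 0.7594; (266−68)/266 = 0.7444; (266−88)/266 = 0.6692; (266−110)/266 = 0.5865; (266−112)/266 = 0.5789; (266−188)/266 = 0.2932; (266−190)/266 = 0.2857; (266−218)/266 = 0.1805.
Raised to α = 2.5: 0.63632; 0.50254; 0.47803; 0.36631; 0.26339; 0.25503; 0.04656; 0.04363; 0.01383.
Sum = 2.605668; FGT(2.5) = 2.605668 / 11 = 0.237.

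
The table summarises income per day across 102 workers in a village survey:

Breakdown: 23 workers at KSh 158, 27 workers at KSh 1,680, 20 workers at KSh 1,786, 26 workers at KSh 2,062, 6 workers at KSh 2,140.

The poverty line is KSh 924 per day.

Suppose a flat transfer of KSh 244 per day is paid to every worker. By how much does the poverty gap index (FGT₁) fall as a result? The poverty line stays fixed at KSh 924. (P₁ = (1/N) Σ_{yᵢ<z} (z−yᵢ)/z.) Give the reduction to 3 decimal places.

Before: below the line — 23×KSh 158; poverty gap index (FGT₁) = 0.18693.
After the KSh 244 transfer: below the line — 23×KSh 402; poverty gap index (FGT₁) = 0.12739.
Reduction = 0.18693 − 0.12739 = 0.060.

0.060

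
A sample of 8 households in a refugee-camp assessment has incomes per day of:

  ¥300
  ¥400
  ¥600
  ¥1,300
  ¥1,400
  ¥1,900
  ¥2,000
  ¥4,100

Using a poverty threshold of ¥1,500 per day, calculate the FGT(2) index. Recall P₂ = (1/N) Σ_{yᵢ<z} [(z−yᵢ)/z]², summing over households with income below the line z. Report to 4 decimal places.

Poor units: ¥300, ¥400, ¥600, ¥1,300, ¥1,400 (q = 5 of N = 8).
Shortfall ratios: (1500−300)/1500 = 0.8000; (1500−400)/1500 = 0.7333; (1500−600)/1500 = 0.6000; (1500−1300)/1500 = 0.1333; (1500−1400)/1500 = 0.0667.
Squared: 0.6400; 0.5378; 0.3600; 0.0178; 0.0044.
Sum = 1.560000; P₂ = 1.560000 / 8 = 0.1950.

0.1950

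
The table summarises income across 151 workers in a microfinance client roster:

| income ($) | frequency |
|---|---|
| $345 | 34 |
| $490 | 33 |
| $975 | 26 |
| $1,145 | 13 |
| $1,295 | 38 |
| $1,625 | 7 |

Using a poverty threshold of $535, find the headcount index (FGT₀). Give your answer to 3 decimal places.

0.444

67 of the 151 workers have income below $535.
H = 67/151 = 0.444.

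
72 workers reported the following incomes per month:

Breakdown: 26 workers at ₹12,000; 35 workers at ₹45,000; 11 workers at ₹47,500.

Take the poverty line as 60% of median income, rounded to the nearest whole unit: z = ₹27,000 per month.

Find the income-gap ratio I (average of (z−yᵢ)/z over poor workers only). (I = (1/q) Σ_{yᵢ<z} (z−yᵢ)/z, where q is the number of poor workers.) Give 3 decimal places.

Below z: 26×₹12,000 (q = 26 of N = 72).
Relative gaps: 0.5556 (×26); sum = 14.444444.
I averages over the q = 26 poor units only: 14.444444 / 26 = 0.556.

0.556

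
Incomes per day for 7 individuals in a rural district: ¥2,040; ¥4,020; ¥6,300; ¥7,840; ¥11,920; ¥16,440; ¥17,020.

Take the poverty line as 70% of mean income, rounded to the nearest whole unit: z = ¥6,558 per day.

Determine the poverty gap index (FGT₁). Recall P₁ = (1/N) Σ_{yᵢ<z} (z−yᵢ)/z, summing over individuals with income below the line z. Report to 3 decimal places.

Incomes under z: ¥2,040, ¥4,020, ¥6,300 (q = 3 of N = 7).
Normalized shortfalls: (6558−2040)/6558 = 0.6889; (6558−4020)/6558 = 0.3870; (6558−6300)/6558 = 0.0393.
Σ = 1.115279. Dividing by the full population N = 7 gives P₁ = 0.159.

0.159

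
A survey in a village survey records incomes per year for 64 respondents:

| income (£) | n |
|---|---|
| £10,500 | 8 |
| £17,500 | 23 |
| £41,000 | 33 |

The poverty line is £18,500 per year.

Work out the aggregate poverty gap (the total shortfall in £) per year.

£87,000

Below z: 8×£10,500, 23×£17,500 (q = 31 of N = 64).
Individual gaps: 8×(18500−10500) = 64000; 23×(18500−17500) = 23000.
Aggregate gap = £87,000.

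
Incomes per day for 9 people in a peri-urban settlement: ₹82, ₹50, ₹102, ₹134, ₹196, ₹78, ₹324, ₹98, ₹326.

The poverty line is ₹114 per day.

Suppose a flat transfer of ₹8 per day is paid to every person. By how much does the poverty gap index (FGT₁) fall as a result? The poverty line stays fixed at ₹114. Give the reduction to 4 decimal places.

0.0390

Before: below the line — ₹50, ₹78, ₹82, ₹98, ₹102; poverty gap index (FGT₁) = 0.155945.
After the ₹8 transfer: below the line — ₹58, ₹86, ₹90, ₹106, ₹110; poverty gap index (FGT₁) = 0.116959.
Reduction = 0.155945 − 0.116959 = 0.0390.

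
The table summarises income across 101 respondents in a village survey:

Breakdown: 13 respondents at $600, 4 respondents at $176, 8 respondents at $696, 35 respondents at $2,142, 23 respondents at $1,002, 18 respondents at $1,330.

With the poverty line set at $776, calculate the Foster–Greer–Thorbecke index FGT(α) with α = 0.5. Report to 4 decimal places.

0.1216

Incomes under z: 4×$176, 13×$600, 8×$696 (q = 25 of N = 101).
Gap ratios (z−y)/z: (776−176)/776 = 0.7732 (×4); (776−600)/776 = 0.2268 (×13); (776−696)/776 = 0.1031 (×8).
Raised to α = 0.5: 0.87932 (×4); 0.47624 (×13); 0.32108 (×8).
Sum = 12.277022; FGT(0.5) = 12.277022 / 101 = 0.1216.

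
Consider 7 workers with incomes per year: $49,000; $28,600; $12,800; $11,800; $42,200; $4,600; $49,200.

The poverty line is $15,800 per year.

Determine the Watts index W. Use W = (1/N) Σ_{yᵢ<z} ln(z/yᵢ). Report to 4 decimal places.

0.2481

Below z: $4,600, $11,800, $12,800 (q = 3 of N = 7).
Log shortfalls: ln(15800/4600) = 1.2340; ln(15800/11800) = 0.2919; ln(15800/12800) = 0.2106.
W = 1.736429 / 7 = 0.2481.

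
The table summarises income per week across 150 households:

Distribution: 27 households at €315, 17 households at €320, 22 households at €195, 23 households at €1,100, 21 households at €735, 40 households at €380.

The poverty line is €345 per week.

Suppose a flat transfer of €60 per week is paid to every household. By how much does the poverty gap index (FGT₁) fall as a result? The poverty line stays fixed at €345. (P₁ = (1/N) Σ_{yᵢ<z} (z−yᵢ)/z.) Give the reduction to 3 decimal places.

Before: below the line — 22×€195, 27×€315, 17×€320; poverty gap index (FGT₁) = 0.08763.
After the €60 transfer: below the line — 22×€255; poverty gap index (FGT₁) = 0.03826.
Reduction = 0.08763 − 0.03826 = 0.049.

0.049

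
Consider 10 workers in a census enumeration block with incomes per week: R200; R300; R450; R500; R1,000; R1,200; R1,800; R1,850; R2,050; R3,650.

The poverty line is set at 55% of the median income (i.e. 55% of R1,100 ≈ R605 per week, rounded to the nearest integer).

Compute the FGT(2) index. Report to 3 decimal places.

0.080

Poor units: R200, R300, R450, R500 (q = 4 of N = 10).
Shortfall ratios: (605−200)/605 = 0.6694; (605−300)/605 = 0.5041; (605−450)/605 = 0.2562; (605−500)/605 = 0.1736.
Squared: 0.4481; 0.2541; 0.0656; 0.0301.
Sum = 0.798033; P₂ = 0.798033 / 10 = 0.080.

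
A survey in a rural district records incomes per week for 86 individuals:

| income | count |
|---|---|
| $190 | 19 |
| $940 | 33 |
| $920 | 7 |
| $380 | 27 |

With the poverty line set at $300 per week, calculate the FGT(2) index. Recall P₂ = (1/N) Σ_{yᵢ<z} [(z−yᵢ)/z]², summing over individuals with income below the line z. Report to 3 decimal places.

Below z: 19×$190 (q = 19 of N = 86).
Relative gaps: (300−190)/300 = 0.3667 (×19).
Squared: 0.1344 (×19).
Sum = 2.554444; P₂ = 2.554444 / 86 = 0.030.

0.030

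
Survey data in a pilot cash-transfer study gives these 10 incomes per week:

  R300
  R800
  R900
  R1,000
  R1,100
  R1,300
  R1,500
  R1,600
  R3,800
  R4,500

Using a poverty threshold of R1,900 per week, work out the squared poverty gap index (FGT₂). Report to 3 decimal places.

Poor units: R300, R800, R900, R1,000, R1,100, R1,300, R1,500, R1,600 (q = 8 of N = 10).
Gap ratios (z−y)/z: (1900−300)/1900 = 0.8421; (1900−800)/1900 = 0.5789; (1900−900)/1900 = 0.5263; (1900−1000)/1900 = 0.4737; (1900−1100)/1900 = 0.4211; (1900−1300)/1900 = 0.3158; (1900−1500)/1900 = 0.2105; (1900−1600)/1900 = 0.1579.
Squared: 0.7091; 0.3352; 0.2770; 0.2244; 0.1773; 0.0997; 0.0443; 0.0249.
Sum = 1.891967; P₂ = 1.891967 / 10 = 0.189.

0.189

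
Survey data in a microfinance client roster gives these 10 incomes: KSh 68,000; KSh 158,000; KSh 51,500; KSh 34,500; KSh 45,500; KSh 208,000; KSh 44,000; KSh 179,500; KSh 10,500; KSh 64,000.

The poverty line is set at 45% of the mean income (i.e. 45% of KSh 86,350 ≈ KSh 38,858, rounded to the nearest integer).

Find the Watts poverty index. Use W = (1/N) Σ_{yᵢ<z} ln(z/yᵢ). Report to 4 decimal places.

Below z: KSh 10,500, KSh 34,500 (q = 2 of N = 10).
Log gaps: ln(38858/10500) = 1.3085; ln(38858/34500) = 0.1190.
W = 1.427493 / 10 = 0.1427.

0.1427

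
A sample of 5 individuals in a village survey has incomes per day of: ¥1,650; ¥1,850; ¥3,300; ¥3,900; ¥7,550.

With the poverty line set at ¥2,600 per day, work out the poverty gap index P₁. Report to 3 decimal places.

Poor units: ¥1,650, ¥1,850 (q = 2 of N = 5).
Normalized shortfalls: (2600−1650)/2600 = 0.3654; (2600−1850)/2600 = 0.2885.
Sum of shortfalls = 0.653846; P₁ averages over all N: 0.653846 / 5 = 0.131.

0.131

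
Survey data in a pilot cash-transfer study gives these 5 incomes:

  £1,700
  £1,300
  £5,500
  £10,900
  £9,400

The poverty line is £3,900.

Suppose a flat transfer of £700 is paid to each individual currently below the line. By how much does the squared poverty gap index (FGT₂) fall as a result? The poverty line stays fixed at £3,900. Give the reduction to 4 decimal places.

0.0755

Before: below the line — £1,300, £1,700; squared poverty gap index (FGT₂) = 0.152531.
After the £700 transfer: below the line — £2,000, £2,400; squared poverty gap index (FGT₂) = 0.077055.
Reduction = 0.152531 − 0.077055 = 0.0755.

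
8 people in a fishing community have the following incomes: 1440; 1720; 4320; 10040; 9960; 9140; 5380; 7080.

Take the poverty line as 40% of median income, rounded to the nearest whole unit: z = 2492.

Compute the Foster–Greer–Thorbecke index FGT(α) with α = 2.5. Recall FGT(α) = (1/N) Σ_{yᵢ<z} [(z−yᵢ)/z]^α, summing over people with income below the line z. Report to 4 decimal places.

0.0212

Below the line: 1440, 1720 (q = 2 of N = 8).
Relative gaps: (2492−1440)/2492 = 0.4222; (2492−1720)/2492 = 0.3098.
Raised to α = 2.5: 0.11579; 0.05342.
Sum = 0.169206; FGT(2.5) = 0.169206 / 8 = 0.0212.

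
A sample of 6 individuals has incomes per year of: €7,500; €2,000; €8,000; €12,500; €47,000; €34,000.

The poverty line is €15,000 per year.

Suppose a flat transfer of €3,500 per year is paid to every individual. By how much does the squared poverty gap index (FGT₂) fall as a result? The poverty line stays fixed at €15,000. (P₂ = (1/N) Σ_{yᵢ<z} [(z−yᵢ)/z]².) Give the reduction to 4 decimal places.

Before: below the line — €2,000, €7,500, €8,000, €12,500; squared poverty gap index (FGT₂) = 0.207778.
After the €3,500 transfer: below the line — €5,500, €11,000, €11,500; squared poverty gap index (FGT₂) = 0.087778.
Reduction = 0.207778 − 0.087778 = 0.1200.

0.1200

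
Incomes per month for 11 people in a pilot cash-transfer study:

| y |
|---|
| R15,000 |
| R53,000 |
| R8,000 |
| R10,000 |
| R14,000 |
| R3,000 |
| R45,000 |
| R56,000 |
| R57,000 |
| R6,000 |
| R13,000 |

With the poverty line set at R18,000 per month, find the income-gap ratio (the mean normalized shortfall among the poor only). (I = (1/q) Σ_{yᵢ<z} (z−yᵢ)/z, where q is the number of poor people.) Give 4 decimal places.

Below the line: R3,000, R6,000, R8,000, R10,000, R13,000, R14,000, R15,000 (q = 7 of N = 11).
Shortfall ratios (z−y)/z: 0.8333, 0.6667, 0.5556, 0.4444, 0.2778, 0.2222, 0.1667; sum = 3.166667.
The income-gap ratio divides by q (the poor only): 3.166667 / 7 = 0.4524.

0.4524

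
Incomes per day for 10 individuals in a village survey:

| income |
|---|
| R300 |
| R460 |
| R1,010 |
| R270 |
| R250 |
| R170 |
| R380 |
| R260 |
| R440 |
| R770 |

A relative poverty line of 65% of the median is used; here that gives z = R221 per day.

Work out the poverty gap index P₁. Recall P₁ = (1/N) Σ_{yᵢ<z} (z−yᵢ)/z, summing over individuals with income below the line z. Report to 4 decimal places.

Poor units: R170 (q = 1 of N = 10).
Relative gaps: (221−170)/221 = 0.2308.
Σ = 0.230769. Dividing by the full population N = 10 gives P₁ = 0.0231.

0.0231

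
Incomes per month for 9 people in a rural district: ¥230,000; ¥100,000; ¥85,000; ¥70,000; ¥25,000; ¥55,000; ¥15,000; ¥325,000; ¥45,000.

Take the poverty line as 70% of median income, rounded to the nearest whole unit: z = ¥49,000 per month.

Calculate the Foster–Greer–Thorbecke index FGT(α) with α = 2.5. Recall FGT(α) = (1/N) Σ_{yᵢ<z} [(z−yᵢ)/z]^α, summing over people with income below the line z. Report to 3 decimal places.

0.063

Below the line: ¥15,000, ¥25,000, ¥45,000 (q = 3 of N = 9).
Relative gaps: (49000−15000)/49000 = 0.6939; (49000−25000)/49000 = 0.4898; (49000−45000)/49000 = 0.0816.
Raised to α = 2.5: 0.40106; 0.16790; 0.00190.
Sum = 0.570857; FGT(2.5) = 0.570857 / 9 = 0.063.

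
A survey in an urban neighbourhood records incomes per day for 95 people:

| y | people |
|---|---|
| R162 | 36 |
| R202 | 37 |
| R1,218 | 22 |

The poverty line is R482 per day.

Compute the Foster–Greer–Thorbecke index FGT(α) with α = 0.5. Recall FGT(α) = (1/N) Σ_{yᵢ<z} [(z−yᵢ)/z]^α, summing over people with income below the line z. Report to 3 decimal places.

0.606

Incomes under z: 36×R162, 37×R202 (q = 73 of N = 95).
Shortfall ratios: (482−162)/482 = 0.6639 (×36); (482−202)/482 = 0.5809 (×37).
Raised to α = 0.5: 0.81480 (×36); 0.76218 (×37).
Sum = 57.533357; FGT(0.5) = 57.533357 / 95 = 0.606.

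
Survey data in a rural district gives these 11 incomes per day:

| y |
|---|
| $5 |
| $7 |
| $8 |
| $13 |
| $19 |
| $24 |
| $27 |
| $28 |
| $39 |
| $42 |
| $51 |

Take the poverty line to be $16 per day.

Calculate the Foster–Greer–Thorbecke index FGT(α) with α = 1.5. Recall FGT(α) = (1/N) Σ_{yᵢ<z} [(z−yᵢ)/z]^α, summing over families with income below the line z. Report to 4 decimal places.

Poor units: $5, $7, $8, $13 (q = 4 of N = 11).
Normalized shortfalls: (16−5)/16 = 0.6875; (16−7)/16 = 0.5625; (16−8)/16 = 0.5000; (16−13)/16 = 0.1875.
Raised to α = 1.5: 0.57004; 0.42188; 0.35355; 0.08119.
Sum = 1.426663; FGT(1.5) = 1.426663 / 11 = 0.1297.

0.1297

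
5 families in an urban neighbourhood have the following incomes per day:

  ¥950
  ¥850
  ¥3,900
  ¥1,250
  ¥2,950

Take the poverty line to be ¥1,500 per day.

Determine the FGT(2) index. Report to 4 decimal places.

Below the line: ¥850, ¥950, ¥1,250 (q = 3 of N = 5).
Shortfall ratios: (1500−850)/1500 = 0.4333; (1500−950)/1500 = 0.3667; (1500−1250)/1500 = 0.1667.
Squared: 0.1878; 0.1344; 0.0278.
Sum = 0.350000; P₂ = 0.350000 / 5 = 0.0700.

0.0700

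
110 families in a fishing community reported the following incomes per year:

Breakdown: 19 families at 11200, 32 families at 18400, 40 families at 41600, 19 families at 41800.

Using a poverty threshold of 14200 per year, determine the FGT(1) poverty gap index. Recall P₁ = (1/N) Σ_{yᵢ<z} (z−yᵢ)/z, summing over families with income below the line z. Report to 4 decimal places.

0.0365

Poor units: 19×11200 (q = 19 of N = 110).
Normalized shortfalls: (14200−11200)/14200 = 0.2113 (×19).
Sum of shortfalls = 4.014085; P₁ averages over all N: 4.014085 / 110 = 0.0365.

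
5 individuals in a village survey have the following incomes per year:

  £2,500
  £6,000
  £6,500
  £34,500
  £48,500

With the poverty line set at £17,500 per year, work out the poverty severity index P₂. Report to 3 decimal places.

Incomes under z: £2,500, £6,000, £6,500 (q = 3 of N = 5).
Relative gaps: (17500−2500)/17500 = 0.8571; (17500−6000)/17500 = 0.6571; (17500−6500)/17500 = 0.6286.
Squared: 0.7347; 0.4318; 0.3951.
Sum = 1.561633; P₂ = 1.561633 / 5 = 0.312.

0.312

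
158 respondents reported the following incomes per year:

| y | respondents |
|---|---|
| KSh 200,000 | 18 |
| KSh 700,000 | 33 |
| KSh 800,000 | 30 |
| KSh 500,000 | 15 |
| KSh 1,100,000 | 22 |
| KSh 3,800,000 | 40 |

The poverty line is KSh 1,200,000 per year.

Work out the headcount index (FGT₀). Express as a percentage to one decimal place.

118 of the 158 respondents have income below KSh 1,200,000.
H = 118/158 = 74.7%.

74.7%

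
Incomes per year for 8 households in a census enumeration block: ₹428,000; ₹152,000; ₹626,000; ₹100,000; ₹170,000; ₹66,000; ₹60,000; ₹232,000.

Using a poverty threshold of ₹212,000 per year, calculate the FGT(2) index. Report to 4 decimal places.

0.1733

Below the line: ₹60,000, ₹66,000, ₹100,000, ₹152,000, ₹170,000 (q = 5 of N = 8).
Relative gaps: (212000−60000)/212000 = 0.7170; (212000−66000)/212000 = 0.6887; (212000−100000)/212000 = 0.5283; (212000−152000)/212000 = 0.2830; (212000−170000)/212000 = 0.1981.
Squared: 0.5141; 0.4743; 0.2791; 0.0801; 0.0392.
Sum = 1.386792; P₂ = 1.386792 / 8 = 0.1733.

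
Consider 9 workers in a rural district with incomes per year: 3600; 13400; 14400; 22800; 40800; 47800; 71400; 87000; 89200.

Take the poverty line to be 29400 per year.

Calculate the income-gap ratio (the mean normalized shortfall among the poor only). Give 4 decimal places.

0.5391

Below the line: 3600, 13400, 14400, 22800 (q = 4 of N = 9).
Shortfall ratios (z−y)/z: 0.8776, 0.5442, 0.5102, 0.2245; sum = 2.156463.
The income-gap ratio divides by q (the poor only): 2.156463 / 4 = 0.5391.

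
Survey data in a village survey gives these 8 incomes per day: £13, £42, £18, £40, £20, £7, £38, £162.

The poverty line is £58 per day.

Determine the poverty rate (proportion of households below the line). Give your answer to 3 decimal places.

7 of the 8 households have income below £58.
H = 7/8 = 0.875.

0.875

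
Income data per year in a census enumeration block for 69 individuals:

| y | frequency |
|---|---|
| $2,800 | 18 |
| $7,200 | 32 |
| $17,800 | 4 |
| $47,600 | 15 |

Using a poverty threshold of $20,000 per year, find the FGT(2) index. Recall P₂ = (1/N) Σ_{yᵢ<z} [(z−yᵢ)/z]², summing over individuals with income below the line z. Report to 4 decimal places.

0.3836

Below z: 18×$2,800, 32×$7,200, 4×$17,800 (q = 54 of N = 69).
Normalized shortfalls: (20000−2800)/20000 = 0.8600 (×18); (20000−7200)/20000 = 0.6400 (×32); (20000−17800)/20000 = 0.1100 (×4).
Squared: 0.7396 (×18); 0.4096 (×32); 0.0121 (×4).
Sum = 26.468400; P₂ = 26.468400 / 69 = 0.3836.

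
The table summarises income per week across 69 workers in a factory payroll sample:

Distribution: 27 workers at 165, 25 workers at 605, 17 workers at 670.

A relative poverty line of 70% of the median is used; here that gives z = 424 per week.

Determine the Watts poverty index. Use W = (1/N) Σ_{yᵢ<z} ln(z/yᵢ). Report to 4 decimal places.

0.3693

Poor units: 27×165 (q = 27 of N = 69).
ln(z/y) terms: ln(424/165) = 0.9438 (×27).
W = 25.482275 / 69 = 0.3693.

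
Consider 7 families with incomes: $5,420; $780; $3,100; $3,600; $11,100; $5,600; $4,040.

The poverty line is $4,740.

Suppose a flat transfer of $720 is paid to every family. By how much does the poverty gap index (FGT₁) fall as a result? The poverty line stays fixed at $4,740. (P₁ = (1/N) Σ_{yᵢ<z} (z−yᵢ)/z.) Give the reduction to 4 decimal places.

Before: below the line — $780, $3,100, $3,600, $4,040; poverty gap index (FGT₁) = 0.224231.
After the $720 transfer: below the line — $1,500, $3,820, $4,320; poverty gap index (FGT₁) = 0.138035.
Reduction = 0.224231 − 0.138035 = 0.0862.

0.0862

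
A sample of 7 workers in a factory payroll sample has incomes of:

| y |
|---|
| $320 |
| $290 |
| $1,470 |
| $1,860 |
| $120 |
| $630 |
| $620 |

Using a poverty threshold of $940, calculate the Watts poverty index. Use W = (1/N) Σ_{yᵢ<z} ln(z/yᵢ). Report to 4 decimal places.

0.7326

Below the line: $120, $290, $320, $620, $630 (q = 5 of N = 7).
Log gaps: ln(940/120) = 2.0584; ln(940/290) = 1.1760; ln(940/320) = 1.0776; ln(940/620) = 0.4162; ln(940/630) = 0.4002.
W = 5.128266 / 7 = 0.7326.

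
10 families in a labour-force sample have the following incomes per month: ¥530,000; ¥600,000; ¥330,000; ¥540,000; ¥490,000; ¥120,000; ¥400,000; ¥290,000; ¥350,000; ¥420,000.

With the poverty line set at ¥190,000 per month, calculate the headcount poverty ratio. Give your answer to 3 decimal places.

0.100

1 of the 10 families have income below ¥190,000.
H = 1/10 = 0.100.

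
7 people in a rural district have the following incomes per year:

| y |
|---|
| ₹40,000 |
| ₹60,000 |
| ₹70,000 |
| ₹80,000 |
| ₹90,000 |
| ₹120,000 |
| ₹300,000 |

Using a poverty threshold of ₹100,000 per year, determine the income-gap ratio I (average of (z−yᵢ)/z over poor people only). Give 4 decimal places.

0.3200

Below z: ₹40,000, ₹60,000, ₹70,000, ₹80,000, ₹90,000 (q = 5 of N = 7).
Shortfall ratios (z−y)/z: 0.6000, 0.4000, 0.3000, 0.2000, 0.1000; sum = 1.600000.
I averages over the q = 5 poor units only: 1.600000 / 5 = 0.3200.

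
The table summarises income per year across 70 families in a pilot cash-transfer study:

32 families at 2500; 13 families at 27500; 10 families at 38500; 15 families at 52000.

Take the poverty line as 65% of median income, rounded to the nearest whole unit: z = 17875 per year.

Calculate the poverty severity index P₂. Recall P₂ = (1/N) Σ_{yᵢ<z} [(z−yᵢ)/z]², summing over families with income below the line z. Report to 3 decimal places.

0.338

Incomes under z: 32×2500 (q = 32 of N = 70).
Relative gaps: (17875−2500)/17875 = 0.8601 (×32).
Squared: 0.7398 (×32).
Sum = 23.674899; P₂ = 23.674899 / 70 = 0.338.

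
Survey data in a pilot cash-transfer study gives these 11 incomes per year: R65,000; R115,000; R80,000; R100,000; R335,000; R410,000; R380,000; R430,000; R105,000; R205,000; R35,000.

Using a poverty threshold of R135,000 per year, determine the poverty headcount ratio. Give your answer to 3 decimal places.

6 of the 11 people have income below R135,000.
H = 6/11 = 0.545.

0.545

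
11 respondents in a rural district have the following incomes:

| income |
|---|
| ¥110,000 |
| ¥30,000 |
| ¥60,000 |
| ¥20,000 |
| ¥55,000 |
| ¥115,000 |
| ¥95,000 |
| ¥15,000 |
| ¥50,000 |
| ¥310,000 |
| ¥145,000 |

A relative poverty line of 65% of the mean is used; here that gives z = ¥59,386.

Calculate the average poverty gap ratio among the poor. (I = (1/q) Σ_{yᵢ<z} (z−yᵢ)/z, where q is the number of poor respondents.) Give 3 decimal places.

0.427

Below the line: ¥15,000, ¥20,000, ¥30,000, ¥50,000, ¥55,000 (q = 5 of N = 11).
Relative gaps: 0.7474, 0.6632, 0.4948, 0.1581, 0.0739; sum = 2.137372.
I averages over the q = 5 poor units only: 2.137372 / 5 = 0.427.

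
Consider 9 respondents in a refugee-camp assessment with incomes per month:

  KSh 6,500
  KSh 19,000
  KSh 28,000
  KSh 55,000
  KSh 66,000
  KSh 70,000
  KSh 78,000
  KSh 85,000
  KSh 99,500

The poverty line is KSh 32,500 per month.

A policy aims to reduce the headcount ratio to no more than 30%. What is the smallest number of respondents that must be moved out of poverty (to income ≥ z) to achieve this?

1

Currently q = 3 of N = 9 are below the line (H = 0.333).
A headcount ratio of at most 30% allows at most ⌊0.30 × 9⌋ = 2 poor respondents.
So at least 3 − 2 = 1 must be lifted.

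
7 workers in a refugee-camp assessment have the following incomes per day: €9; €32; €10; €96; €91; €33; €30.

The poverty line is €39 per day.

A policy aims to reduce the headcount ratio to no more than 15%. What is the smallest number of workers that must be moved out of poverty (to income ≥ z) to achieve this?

Currently q = 5 of N = 7 are below the line (H = 0.714).
A headcount ratio of at most 15% allows at most ⌊0.15 × 7⌋ = 1 poor workers.
So at least 5 − 1 = 4 must be lifted.

4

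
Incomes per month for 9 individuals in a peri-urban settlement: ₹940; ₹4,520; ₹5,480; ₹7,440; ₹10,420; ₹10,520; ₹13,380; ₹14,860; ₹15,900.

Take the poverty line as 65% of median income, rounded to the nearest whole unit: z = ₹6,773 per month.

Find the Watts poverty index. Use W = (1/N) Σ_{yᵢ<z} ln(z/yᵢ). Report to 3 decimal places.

0.288

Below z: ₹940, ₹4,520, ₹5,480 (q = 3 of N = 9).
ln(z/y) terms: ln(6773/940) = 1.9748; ln(6773/4520) = 0.4044; ln(6773/5480) = 0.2118.
W = 2.591091 / 9 = 0.288.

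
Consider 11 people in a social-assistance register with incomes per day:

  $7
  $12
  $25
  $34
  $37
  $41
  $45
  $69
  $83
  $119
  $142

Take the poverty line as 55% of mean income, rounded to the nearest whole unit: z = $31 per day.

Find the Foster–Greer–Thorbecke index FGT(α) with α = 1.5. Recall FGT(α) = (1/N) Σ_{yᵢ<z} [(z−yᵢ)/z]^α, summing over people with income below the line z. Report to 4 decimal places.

Below z: $7, $12, $25 (q = 3 of N = 11).
Relative gaps: (31−7)/31 = 0.7742; (31−12)/31 = 0.6129; (31−25)/31 = 0.1935.
Raised to α = 1.5: 0.68120; 0.47983; 0.08515.
Sum = 1.246180; FGT(1.5) = 1.246180 / 11 = 0.1133.

0.1133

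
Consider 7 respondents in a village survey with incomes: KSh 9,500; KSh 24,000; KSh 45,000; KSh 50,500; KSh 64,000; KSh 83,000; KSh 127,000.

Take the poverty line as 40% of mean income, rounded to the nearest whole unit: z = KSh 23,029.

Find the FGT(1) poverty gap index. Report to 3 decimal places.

Below the line: KSh 9,500 (q = 1 of N = 7).
Relative gaps: (23029−9500)/23029 = 0.5875.
Σ = 0.587477. Dividing by the full population N = 7 gives P₁ = 0.084.

0.084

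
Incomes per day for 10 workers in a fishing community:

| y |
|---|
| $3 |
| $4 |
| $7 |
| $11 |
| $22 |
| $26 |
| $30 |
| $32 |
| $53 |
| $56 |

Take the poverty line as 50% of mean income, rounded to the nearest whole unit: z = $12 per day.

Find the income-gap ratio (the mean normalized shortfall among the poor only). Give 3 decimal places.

Below z: $3, $4, $7, $11 (q = 4 of N = 10).
Relative gaps: 0.7500, 0.6667, 0.4167, 0.0833; sum = 1.916667.
The income-gap ratio divides by q (the poor only): 1.916667 / 4 = 0.479.

0.479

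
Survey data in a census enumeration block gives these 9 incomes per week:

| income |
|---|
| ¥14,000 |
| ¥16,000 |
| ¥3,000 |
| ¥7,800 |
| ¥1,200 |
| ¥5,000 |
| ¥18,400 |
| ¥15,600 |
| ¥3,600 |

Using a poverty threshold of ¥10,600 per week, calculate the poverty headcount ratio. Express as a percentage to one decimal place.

55.6%

5 of the 9 individuals have income below ¥10,600.
H = 5/9 = 55.6%.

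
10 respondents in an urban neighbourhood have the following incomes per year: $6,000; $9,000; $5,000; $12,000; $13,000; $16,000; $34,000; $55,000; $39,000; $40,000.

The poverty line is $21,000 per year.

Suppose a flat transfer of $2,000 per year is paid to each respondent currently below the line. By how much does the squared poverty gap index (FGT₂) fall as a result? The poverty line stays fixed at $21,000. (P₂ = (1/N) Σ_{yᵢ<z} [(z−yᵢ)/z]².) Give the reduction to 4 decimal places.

0.0535

Before: below the line — $5,000, $6,000, $9,000, $12,000, $13,000, $16,000; squared poverty gap index (FGT₂) = 0.180272.
After the $2,000 transfer: below the line — $7,000, $8,000, $11,000, $14,000, $15,000, $18,000; squared poverty gap index (FGT₂) = 0.126757.
Reduction = 0.180272 − 0.126757 = 0.0535.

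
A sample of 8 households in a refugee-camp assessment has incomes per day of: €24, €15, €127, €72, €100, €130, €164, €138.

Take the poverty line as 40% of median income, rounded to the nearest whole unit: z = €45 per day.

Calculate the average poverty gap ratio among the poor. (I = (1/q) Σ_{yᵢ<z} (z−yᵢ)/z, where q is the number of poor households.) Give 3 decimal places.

0.567

Poor units: €15, €24 (q = 2 of N = 8).
Shortfall ratios (z−y)/z: 0.6667, 0.4667; sum = 1.133333.
I averages over the q = 2 poor units only: 1.133333 / 2 = 0.567.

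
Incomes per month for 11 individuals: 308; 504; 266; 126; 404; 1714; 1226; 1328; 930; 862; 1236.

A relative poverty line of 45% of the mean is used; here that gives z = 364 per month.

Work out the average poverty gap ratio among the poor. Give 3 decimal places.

Poor units: 126, 266, 308 (q = 3 of N = 11).
Shortfall ratios (z−y)/z: 0.6538, 0.2692, 0.1538; sum = 1.076923.
I averages over the q = 3 poor units only: 1.076923 / 3 = 0.359.

0.359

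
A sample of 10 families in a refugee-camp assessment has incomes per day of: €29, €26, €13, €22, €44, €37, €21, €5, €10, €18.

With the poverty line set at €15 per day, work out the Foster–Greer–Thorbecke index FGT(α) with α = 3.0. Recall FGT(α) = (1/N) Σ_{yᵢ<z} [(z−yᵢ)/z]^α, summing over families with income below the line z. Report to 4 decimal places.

Below z: €5, €10, €13 (q = 3 of N = 10).
Gap ratios (z−y)/z: (15−5)/15 = 0.6667; (15−10)/15 = 0.3333; (15−13)/15 = 0.1333.
Raised to α = 3.0: 0.29630; 0.03704; 0.00237.
Sum = 0.335704; FGT(3.0) = 0.335704 / 10 = 0.0336.

0.0336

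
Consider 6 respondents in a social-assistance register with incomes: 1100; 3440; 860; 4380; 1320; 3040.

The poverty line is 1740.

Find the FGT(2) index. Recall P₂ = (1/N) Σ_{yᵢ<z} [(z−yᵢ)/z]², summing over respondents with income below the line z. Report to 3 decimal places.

Poor units: 860, 1100, 1320 (q = 3 of N = 6).
Normalized shortfalls: (1740−860)/1740 = 0.5057; (1740−1100)/1740 = 0.3678; (1740−1320)/1740 = 0.2414.
Squared: 0.2558; 0.1353; 0.0583.
Sum = 0.449333; P₂ = 0.449333 / 6 = 0.075.

0.075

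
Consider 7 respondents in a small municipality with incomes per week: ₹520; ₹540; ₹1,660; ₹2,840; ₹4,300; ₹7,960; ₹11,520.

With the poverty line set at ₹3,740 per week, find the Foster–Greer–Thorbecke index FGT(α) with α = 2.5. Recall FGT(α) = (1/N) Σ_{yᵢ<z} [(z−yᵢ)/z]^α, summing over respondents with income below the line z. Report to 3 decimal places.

0.232

Below z: ₹520, ₹540, ₹1,660, ₹2,840 (q = 4 of N = 7).
Normalized shortfalls: (3740−520)/3740 = 0.8610; (3740−540)/3740 = 0.8556; (3740−1660)/3740 = 0.5561; (3740−2840)/3740 = 0.2406.
Raised to α = 2.5: 0.68780; 0.67717; 0.23066; 0.02841.
Sum = 1.624036; FGT(2.5) = 1.624036 / 7 = 0.232.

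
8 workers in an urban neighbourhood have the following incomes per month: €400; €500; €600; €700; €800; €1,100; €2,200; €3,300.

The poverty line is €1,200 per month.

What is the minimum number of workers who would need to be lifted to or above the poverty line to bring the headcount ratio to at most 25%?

4

6 of the 8 workers are poor, so H = 6/8 = 0.750.
A headcount ratio of at most 25% allows at most ⌊0.25 × 8⌋ = 2 poor workers.
So at least 6 − 2 = 4 must be lifted.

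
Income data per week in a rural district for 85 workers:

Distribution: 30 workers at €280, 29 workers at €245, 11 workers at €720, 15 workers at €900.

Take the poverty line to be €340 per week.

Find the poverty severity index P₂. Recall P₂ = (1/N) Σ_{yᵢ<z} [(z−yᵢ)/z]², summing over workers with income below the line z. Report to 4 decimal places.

0.0376

Incomes under z: 29×€245, 30×€280 (q = 59 of N = 85).
Shortfall ratios: (340−245)/340 = 0.2794 (×29); (340−280)/340 = 0.1765 (×30).
Squared: 0.0781 (×29); 0.0311 (×30).
Sum = 3.198313; P₂ = 3.198313 / 85 = 0.0376.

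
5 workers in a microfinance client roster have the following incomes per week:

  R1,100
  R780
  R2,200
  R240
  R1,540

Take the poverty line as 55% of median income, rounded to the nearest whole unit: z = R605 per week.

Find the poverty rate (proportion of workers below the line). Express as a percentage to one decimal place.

1 of the 5 workers have income below R605.
H = 1/5 = 20.0%.

20.0%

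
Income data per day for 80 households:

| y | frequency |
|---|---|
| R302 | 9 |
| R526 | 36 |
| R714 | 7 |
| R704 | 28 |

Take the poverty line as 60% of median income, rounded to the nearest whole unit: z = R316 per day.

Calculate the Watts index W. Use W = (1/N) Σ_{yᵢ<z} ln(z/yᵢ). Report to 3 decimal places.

0.005

Below z: 9×R302 (q = 9 of N = 80).
ln(z/y) terms: ln(316/302) = 0.0453 (×9).
W = 0.407837 / 80 = 0.005.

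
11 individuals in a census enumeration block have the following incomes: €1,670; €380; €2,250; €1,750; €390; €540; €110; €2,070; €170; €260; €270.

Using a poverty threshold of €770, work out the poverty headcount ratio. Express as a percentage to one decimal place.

63.6%

7 of the 11 individuals have income below €770.
H = 7/11 = 63.6%.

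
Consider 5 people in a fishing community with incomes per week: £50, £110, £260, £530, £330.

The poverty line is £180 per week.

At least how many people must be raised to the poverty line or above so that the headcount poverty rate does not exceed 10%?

2

Currently q = 2 of N = 5 are below the line (H = 0.400).
A headcount ratio of at most 10% allows at most ⌊0.10 × 5⌋ = 0 poor people.
So at least 2 − 0 = 2 must be lifted.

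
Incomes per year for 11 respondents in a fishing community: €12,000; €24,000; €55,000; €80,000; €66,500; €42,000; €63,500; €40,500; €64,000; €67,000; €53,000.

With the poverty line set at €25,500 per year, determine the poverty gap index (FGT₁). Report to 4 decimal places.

0.0535

Poor units: €12,000, €24,000 (q = 2 of N = 11).
Gap ratios (z−y)/z: (25500−12000)/25500 = 0.5294; (25500−24000)/25500 = 0.0588.
Σ = 0.588235. Dividing by the full population N = 11 gives P₁ = 0.0535.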